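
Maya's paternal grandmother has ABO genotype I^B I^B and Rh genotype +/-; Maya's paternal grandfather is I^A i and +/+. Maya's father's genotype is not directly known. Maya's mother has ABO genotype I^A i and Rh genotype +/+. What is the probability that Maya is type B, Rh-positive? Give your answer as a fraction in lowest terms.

1/4

Maya's father's ABO genotype from I^B I^B × I^A i: 1/2 I^A I^B, 1/2 I^B i.
Crossing each possibility with the mother I^A i and summing P(type B): 1/2·1/4 + 1/2·1/4 = 1/4.
Similarly for Rh via the father's Rh distribution: P(Rh+) = 1.
Independent loci: 1/4 × 1 = 1/4.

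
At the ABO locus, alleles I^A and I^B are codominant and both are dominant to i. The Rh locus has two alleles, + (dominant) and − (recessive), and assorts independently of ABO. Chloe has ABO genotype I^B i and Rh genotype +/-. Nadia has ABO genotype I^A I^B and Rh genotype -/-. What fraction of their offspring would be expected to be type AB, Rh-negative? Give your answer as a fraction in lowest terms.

ABO cross I^B i × I^A I^B → offspring phenotypes: 1/4 A, 1/2 B, 1/4 AB.
Rh cross +/- × -/- → 1/2 Rh+, 1/2 Rh-.
Independent loci: P(type AB, Rh-negative) = 1/4 × 1/2 = 1/8.

1/8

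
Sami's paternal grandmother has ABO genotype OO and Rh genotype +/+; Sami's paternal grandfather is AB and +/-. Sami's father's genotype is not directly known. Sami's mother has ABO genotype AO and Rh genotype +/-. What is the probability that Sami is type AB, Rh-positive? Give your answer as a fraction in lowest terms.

Sami's father's ABO genotype from OO × AB: 1/2 AO, 1/2 BO.
Crossing each possibility with the mother AO and summing P(type AB): 1/2·0 + 1/2·1/4 = 1/8.
Similarly for Rh via the father's Rh distribution: P(Rh+) = 7/8.
Independent loci: 1/8 × 7/8 = 7/64.

7/64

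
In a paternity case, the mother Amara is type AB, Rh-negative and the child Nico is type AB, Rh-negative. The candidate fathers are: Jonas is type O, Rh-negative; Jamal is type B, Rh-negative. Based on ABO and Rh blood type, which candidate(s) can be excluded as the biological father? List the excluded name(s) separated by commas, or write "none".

Jonas

A candidate is excluded only if no genotype consistent with his phenotype could produce a type AB, Rh-negative child with a type AB, Rh-negative mother.
Jonas (type O, Rh-): no genotype consistent with that phenotype can produce a type-AB Rh- child with a type-AB mother.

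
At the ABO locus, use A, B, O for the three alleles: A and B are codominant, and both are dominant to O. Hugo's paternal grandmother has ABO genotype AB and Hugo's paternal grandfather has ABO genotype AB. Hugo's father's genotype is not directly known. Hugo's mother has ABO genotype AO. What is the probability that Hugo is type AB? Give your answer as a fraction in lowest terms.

1/4

Hugo's father's ABO genotype from AB × AB: 1/4 AA, 1/2 AB, 1/4 BB.
Crossing each possibility with the mother AO and summing P(type AB): 1/4·0 + 1/2·1/4 + 1/4·1/2 = 1/4.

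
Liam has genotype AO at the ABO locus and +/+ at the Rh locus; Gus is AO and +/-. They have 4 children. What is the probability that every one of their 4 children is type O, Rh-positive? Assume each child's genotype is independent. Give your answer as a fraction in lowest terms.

ABO cross AO × AO → 1/4 O, 3/4 A.
Rh cross +/+ × +/- → 1 Rh+; so P(type O, Rh-positive) = 1/4 × 1 = 1/4 per child.
All 4 independent: (1/4)^4 = 1/256.

1/256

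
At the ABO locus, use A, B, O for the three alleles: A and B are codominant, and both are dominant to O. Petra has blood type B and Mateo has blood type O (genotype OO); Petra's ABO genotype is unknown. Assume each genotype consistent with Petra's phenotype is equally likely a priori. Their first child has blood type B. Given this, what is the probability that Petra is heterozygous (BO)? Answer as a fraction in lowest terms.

Possible genotypes: Petra ∈ {BB, BO}; Mateo ∈ {OO}.
Weight each parental genotype pair by prior × P(type-B child):
  BB × OO: posterior weight 2/3.
  BO × OO: posterior weight 1/3.
Sum the posterior weight over pairs where Petra is BO: 1/3.

1/3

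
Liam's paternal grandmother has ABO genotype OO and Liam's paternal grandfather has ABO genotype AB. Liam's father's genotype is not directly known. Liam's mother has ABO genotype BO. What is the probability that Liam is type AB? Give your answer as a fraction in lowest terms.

1/8

Liam's father's ABO genotype from OO × AB: 1/2 AO, 1/2 BO.
Crossing each possibility with the mother BO and summing P(type AB): 1/2·1/4 + 1/2·0 = 1/8.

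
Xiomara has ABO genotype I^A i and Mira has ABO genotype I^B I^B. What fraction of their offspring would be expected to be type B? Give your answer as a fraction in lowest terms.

ABO cross I^A i × I^B I^B → offspring phenotypes: 1/2 B, 1/2 AB.
So P(type B) = 1/2.

1/2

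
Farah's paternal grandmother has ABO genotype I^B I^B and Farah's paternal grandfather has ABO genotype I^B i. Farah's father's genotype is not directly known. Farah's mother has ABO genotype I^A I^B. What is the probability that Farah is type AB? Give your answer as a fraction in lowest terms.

Farah's father's ABO genotype from I^B I^B × I^B i: 1/2 I^B I^B, 1/2 I^B i.
Crossing each possibility with the mother I^A I^B and summing P(type AB): 1/2·1/2 + 1/2·1/4 = 3/8.

3/8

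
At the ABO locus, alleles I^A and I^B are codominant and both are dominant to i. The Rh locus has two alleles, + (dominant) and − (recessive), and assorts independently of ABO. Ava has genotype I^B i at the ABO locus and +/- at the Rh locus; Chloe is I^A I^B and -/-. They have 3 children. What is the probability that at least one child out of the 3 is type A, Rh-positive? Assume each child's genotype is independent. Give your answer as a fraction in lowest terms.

169/512

ABO cross I^B i × I^A I^B → 1/4 A, 1/2 B, 1/4 AB.
Rh cross +/- × -/- → 1/2 Rh+, 1/2 Rh-; so P(type A, Rh-positive) = 1/4 × 1/2 = 1/8 per child.
P(none) = (7/8)^3 = 343/512; P(at least one) = 1 − 343/512 = 169/512.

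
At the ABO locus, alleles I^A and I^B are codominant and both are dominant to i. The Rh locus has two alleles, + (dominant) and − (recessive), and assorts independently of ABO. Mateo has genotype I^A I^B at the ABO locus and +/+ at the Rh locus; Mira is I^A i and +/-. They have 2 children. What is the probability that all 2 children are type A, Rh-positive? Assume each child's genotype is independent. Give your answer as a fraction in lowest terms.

1/4

ABO cross I^A I^B × I^A i → 1/2 A, 1/4 B, 1/4 AB.
Rh cross +/+ × +/- → 1 Rh+; so P(type A, Rh-positive) = 1/2 × 1 = 1/2 per child.
All 2 independent: (1/2)^2 = 1/4.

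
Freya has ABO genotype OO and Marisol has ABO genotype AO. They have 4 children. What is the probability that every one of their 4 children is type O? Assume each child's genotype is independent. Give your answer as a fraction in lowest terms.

1/16

ABO cross OO × AO → 1/2 O, 1/2 A.
So P(type O) = 1/2 per child.
All 4 independent: (1/2)^4 = 1/16.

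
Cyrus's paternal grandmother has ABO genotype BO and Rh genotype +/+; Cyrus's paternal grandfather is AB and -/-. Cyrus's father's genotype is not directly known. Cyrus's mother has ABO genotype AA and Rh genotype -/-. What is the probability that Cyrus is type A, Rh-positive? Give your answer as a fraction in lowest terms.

1/4

Cyrus's father's ABO genotype from BO × AB: 1/4 AB, 1/4 AO, 1/4 BB, 1/4 BO.
Crossing each possibility with the mother AA and summing P(type A): 1/4·1/2 + 1/4·1 + 1/4·0 + 1/4·1/2 = 1/2.
Similarly for Rh via the father's Rh distribution: P(Rh+) = 1/2.
Independent loci: 1/2 × 1/2 = 1/4.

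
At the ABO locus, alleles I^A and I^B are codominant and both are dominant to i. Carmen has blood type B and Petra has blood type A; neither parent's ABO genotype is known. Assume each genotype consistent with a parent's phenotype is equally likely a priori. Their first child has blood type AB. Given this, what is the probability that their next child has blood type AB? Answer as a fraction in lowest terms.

Possible genotypes: Carmen ∈ {I^B I^B, I^B i}; Petra ∈ {I^A I^A, I^A i}.
Weight each parental genotype pair by prior × P(type-AB child):
  I^B I^B × I^A I^A: posterior weight 4/9; P(next child type AB) = 1.
  I^B I^B × I^A i: posterior weight 2/9; P(next child type AB) = 1/2.
  I^B i × I^A I^A: posterior weight 2/9; P(next child type AB) = 1/2.
  I^B i × I^A i: posterior weight 1/9; P(next child type AB) = 1/4.
Weighted sum = 25/36.

25/36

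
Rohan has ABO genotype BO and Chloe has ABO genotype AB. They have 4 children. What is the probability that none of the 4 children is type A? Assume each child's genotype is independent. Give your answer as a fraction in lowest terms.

ABO cross BO × AB → 1/4 A, 1/2 B, 1/4 AB.
So P(type A) = 1/4 per child.
P(not type A) = 3/4 for one child; (3/4)^4 = 81/256.

81/256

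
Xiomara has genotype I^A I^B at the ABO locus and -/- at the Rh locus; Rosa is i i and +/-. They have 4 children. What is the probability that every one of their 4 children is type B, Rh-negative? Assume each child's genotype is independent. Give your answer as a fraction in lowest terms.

ABO cross I^A I^B × i i → 1/2 A, 1/2 B.
Rh cross -/- × +/- → 1/2 Rh+, 1/2 Rh-; so P(type B, Rh-negative) = 1/2 × 1/2 = 1/4 per child.
All 4 independent: (1/4)^4 = 1/256.

1/256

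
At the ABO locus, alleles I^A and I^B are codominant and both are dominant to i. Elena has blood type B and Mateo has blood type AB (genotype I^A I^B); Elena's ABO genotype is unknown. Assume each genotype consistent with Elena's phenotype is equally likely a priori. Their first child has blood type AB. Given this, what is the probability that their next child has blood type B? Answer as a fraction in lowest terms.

1/2

Possible genotypes: Elena ∈ {I^B I^B, I^B i}; Mateo ∈ {I^A I^B}.
Weight each parental genotype pair by prior × P(type-AB child):
  I^B I^B × I^A I^B: posterior weight 2/3; P(next child type B) = 1/2.
  I^B i × I^A I^B: posterior weight 1/3; P(next child type B) = 1/2.
Weighted sum = 1/2.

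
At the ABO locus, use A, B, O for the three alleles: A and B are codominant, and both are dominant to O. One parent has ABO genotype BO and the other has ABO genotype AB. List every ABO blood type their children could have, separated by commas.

Gametes from BO × AB give offspring ABO genotypes AB, AO, BB, BO, i.e. phenotypes A, B, AB.

A, B, AB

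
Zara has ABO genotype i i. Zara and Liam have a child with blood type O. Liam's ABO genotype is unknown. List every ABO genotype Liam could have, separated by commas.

I^A i, I^B i, i i

For each candidate genotype of Liam, check whether crossing it with i i can produce every observed child phenotype.
  I^A I^A → possible child types {A} ✗
  I^A I^B → possible child types {A, B} ✗
  I^A i → possible child types {O, A} ✓
  I^B I^B → possible child types {B} ✗
  I^B i → possible child types {O, B} ✓
  i i → possible child types {O} ✓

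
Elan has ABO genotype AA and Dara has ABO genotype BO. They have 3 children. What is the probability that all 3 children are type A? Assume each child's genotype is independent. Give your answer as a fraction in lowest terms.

ABO cross AA × BO → 1/2 A, 1/2 AB.
So P(type A) = 1/2 per child.
All 3 independent: (1/2)^3 = 1/8.

1/8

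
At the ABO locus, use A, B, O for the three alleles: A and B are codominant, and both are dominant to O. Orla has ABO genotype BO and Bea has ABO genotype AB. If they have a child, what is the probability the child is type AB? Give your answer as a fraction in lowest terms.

1/4

ABO cross BO × AB → offspring phenotypes: 1/4 A, 1/2 B, 1/4 AB.
So P(type AB) = 1/4.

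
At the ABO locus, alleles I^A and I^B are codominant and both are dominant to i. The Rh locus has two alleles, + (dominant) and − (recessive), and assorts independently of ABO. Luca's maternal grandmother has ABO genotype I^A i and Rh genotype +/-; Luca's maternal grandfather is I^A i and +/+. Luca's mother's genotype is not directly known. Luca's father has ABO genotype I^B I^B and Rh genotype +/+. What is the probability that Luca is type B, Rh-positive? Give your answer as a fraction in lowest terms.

1/2

Luca's mother's ABO genotype from I^A i × I^A i: 1/4 I^A I^A, 1/2 I^A i, 1/4 i i.
Crossing each possibility with the father I^B I^B and summing P(type B): 1/4·0 + 1/2·1/2 + 1/4·1 = 1/2.
Similarly for Rh via the mother's Rh distribution: P(Rh+) = 1.
Independent loci: 1/2 × 1 = 1/2.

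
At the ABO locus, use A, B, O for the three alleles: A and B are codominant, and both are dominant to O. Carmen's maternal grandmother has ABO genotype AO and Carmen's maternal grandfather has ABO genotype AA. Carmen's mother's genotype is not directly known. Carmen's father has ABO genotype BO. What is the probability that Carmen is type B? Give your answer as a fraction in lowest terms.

1/8

Carmen's mother's ABO genotype from AO × AA: 1/2 AA, 1/2 AO.
Crossing each possibility with the father BO and summing P(type B): 1/2·0 + 1/2·1/4 = 1/8.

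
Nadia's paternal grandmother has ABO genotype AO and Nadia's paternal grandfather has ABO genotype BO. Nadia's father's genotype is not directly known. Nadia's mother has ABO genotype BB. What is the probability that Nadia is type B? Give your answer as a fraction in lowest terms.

Nadia's father's ABO genotype from AO × BO: 1/4 AB, 1/4 AO, 1/4 BO, 1/4 OO.
Crossing each possibility with the mother BB and summing P(type B): 1/4·1/2 + 1/4·1/2 + 1/4·1 + 1/4·1 = 3/4.

3/4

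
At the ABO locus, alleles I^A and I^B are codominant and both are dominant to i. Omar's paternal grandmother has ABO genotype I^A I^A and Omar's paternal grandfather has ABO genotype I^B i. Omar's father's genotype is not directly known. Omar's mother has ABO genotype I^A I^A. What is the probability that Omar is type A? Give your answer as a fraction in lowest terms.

3/4

Omar's father's ABO genotype from I^A I^A × I^B i: 1/2 I^A I^B, 1/2 I^A i.
Crossing each possibility with the mother I^A I^A and summing P(type A): 1/2·1/2 + 1/2·1 = 3/4.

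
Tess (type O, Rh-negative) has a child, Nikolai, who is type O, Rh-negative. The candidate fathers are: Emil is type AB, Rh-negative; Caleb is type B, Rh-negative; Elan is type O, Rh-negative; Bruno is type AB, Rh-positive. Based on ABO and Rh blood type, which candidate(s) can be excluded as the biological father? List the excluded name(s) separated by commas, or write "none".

A candidate is excluded only if no genotype consistent with his phenotype could produce a type O, Rh-negative child with a type O, Rh-negative mother.
Emil (type AB, Rh-): no genotype consistent with that phenotype can produce a type-O Rh- child with a type-O mother.
Bruno (type AB, Rh+): no genotype consistent with that phenotype can produce a type-O Rh- child with a type-O mother.

Emil, Bruno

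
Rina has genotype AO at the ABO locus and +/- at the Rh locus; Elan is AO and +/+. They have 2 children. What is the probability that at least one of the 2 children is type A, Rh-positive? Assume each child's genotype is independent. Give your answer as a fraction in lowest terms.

ABO cross AO × AO → 1/4 O, 3/4 A.
Rh cross +/- × +/+ → 1 Rh+; so P(type A, Rh-positive) = 3/4 × 1 = 3/4 per child.
P(none) = (1/4)^2 = 1/16; P(at least one) = 1 − 1/16 = 15/16.

15/16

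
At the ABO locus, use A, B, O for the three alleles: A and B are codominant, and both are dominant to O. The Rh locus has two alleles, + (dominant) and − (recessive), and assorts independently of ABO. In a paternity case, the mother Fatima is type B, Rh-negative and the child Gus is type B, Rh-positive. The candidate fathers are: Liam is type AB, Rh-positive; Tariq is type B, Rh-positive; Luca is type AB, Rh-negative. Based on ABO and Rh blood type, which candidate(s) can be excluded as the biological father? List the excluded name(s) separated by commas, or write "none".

A candidate is excluded only if no genotype consistent with his phenotype could produce a type B, Rh-positive child with a type B, Rh-negative mother.
Luca (type AB, Rh-): no genotype consistent with that phenotype can produce a type-B Rh+ child with a type-B mother.

Luca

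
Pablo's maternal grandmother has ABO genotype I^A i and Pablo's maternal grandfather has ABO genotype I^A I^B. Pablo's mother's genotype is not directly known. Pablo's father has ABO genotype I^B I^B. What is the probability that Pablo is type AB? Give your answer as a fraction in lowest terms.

Pablo's mother's ABO genotype from I^A i × I^A I^B: 1/4 I^A I^A, 1/4 I^A I^B, 1/4 I^A i, 1/4 I^B i.
Crossing each possibility with the father I^B I^B and summing P(type AB): 1/4·1 + 1/4·1/2 + 1/4·1/2 + 1/4·0 = 1/2.

1/2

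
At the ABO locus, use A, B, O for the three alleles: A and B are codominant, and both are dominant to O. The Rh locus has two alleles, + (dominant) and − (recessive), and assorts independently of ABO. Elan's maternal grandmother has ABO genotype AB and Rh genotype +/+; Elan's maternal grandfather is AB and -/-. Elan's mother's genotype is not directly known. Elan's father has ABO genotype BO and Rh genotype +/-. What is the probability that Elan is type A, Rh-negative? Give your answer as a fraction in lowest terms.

Elan's mother's ABO genotype from AB × AB: 1/4 AA, 1/2 AB, 1/4 BB.
Crossing each possibility with the father BO and summing P(type A): 1/4·1/2 + 1/2·1/4 + 1/4·0 = 1/4.
Similarly for Rh via the mother's Rh distribution: P(Rh-) = 1/4.
Independent loci: 1/4 × 1/4 = 1/16.

1/16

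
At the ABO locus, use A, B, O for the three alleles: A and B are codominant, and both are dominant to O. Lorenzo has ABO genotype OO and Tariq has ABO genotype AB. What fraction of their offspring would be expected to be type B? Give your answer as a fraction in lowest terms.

ABO cross OO × AB → offspring phenotypes: 1/2 A, 1/2 B.
So P(type B) = 1/2.

1/2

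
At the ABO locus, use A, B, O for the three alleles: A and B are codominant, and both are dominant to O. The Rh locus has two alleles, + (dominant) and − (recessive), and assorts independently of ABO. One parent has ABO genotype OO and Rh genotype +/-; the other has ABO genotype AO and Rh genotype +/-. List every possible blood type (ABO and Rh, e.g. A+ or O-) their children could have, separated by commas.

Gametes from OO × AO give offspring ABO genotypes AO, OO, i.e. phenotypes O, A.
Rh cross +/- × +/- → phenotypes Rh+, Rh-.
Combining independently: O+, O-, A+, A-.

O+, O-, A+, A-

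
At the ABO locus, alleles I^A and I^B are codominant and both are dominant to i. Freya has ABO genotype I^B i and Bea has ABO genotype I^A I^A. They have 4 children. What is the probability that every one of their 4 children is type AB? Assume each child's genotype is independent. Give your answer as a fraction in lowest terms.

1/16

ABO cross I^B i × I^A I^A → 1/2 A, 1/2 AB.
So P(type AB) = 1/2 per child.
All 4 independent: (1/2)^4 = 1/16.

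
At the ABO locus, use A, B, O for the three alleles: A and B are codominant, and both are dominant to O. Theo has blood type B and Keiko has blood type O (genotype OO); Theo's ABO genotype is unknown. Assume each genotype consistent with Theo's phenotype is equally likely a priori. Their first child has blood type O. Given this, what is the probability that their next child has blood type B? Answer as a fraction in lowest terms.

1/2

Possible genotypes: Theo ∈ {BB, BO}; Keiko ∈ {OO}.
Weight each parental genotype pair by prior × P(type-O child):
  BO × OO: posterior weight 1; P(next child type B) = 1/2.
Weighted sum = 1/2.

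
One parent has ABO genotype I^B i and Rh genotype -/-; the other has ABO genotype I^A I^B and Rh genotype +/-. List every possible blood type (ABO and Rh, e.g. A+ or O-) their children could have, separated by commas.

Gametes from I^B i × I^A I^B give offspring ABO genotypes I^A I^B, I^A i, I^B I^B, I^B i, i.e. phenotypes A, B, AB.
Rh cross -/- × +/- → phenotypes Rh+, Rh-.
Combining independently: A+, A-, B+, B-, AB+, AB-.

A+, A-, B+, B-, AB+, AB-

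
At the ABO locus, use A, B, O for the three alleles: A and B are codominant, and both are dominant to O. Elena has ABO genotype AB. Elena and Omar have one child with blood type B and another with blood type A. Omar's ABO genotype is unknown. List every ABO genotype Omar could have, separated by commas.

For each candidate genotype of Omar, check whether crossing it with AB can produce every observed child phenotype.
  AA → possible child types {A, AB} ✗
  AB → possible child types {A, B, AB} ✓
  AO → possible child types {A, B, AB} ✓
  BB → possible child types {B, AB} ✗
  BO → possible child types {A, B, AB} ✓
  OO → possible child types {A, B} ✓

AB, AO, BO, OO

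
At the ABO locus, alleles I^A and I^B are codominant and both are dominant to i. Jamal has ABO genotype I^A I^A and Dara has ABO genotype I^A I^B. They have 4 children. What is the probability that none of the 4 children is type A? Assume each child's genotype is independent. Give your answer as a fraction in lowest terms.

ABO cross I^A I^A × I^A I^B → 1/2 A, 1/2 AB.
So P(type A) = 1/2 per child.
P(not type A) = 1/2 for one child; (1/2)^4 = 1/16.

1/16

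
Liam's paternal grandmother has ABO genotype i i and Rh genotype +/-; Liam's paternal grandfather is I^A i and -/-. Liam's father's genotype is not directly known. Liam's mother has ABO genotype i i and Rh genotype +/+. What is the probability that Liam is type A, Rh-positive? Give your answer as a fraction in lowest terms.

1/4

Liam's father's ABO genotype from i i × I^A i: 1/2 I^A i, 1/2 i i.
Crossing each possibility with the mother i i and summing P(type A): 1/2·1/2 + 1/2·0 = 1/4.
Similarly for Rh via the father's Rh distribution: P(Rh+) = 1.
Independent loci: 1/4 × 1 = 1/4.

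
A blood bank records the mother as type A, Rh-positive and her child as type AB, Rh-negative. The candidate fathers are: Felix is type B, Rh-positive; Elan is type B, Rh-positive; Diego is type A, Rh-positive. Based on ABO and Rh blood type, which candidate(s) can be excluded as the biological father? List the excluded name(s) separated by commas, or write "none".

Diego

A candidate is excluded only if no genotype consistent with his phenotype could produce a type AB, Rh-negative child with a type A, Rh-positive mother.
Diego (type A, Rh+): no genotype consistent with that phenotype can produce a type-AB Rh- child with a type-A mother.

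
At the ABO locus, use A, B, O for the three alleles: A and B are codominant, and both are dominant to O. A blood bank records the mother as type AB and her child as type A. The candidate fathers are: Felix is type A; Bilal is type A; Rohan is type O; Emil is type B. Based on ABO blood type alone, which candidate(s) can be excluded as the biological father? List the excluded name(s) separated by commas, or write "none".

none

A candidate is excluded only if no genotype consistent with his phenotype could produce a type A child with a type AB mother.
Every candidate has at least one consistent genotype combination, so none can be excluded.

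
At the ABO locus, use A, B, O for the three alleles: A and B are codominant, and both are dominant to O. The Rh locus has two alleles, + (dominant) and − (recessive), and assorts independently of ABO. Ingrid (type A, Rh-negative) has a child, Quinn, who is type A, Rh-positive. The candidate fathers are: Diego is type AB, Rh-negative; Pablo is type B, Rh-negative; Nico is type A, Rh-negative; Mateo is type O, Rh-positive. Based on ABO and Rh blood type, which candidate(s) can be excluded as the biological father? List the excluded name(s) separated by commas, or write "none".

Diego, Pablo, Nico

A candidate is excluded only if no genotype consistent with his phenotype could produce a type A, Rh-positive child with a type A, Rh-negative mother.
Diego (type AB, Rh-): no genotype consistent with that phenotype can produce a type-A Rh+ child with a type-A mother.
Pablo (type B, Rh-): no genotype consistent with that phenotype can produce a type-A Rh+ child with a type-A mother.
Nico (type A, Rh-): no genotype consistent with that phenotype can produce a type-A Rh+ child with a type-A mother.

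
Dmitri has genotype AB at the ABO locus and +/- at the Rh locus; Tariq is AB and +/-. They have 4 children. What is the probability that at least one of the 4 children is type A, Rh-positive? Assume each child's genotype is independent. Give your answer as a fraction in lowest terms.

36975/65536

ABO cross AB × AB → 1/4 A, 1/4 B, 1/2 AB.
Rh cross +/- × +/- → 3/4 Rh+, 1/4 Rh-; so P(type A, Rh-positive) = 1/4 × 3/4 = 3/16 per child.
P(none) = (13/16)^4 = 28561/65536; P(at least one) = 1 − 28561/65536 = 36975/65536.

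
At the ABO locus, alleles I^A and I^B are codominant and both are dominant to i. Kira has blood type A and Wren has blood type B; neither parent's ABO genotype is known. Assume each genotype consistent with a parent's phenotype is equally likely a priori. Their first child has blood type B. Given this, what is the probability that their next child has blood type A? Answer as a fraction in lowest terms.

1/12

Possible genotypes: Kira ∈ {I^A I^A, I^A i}; Wren ∈ {I^B I^B, I^B i}.
Weight each parental genotype pair by prior × P(type-B child):
  I^A i × I^B I^B: posterior weight 2/3; P(next child type A) = 0.
  I^A i × I^B i: posterior weight 1/3; P(next child type A) = 1/4.
Weighted sum = 1/12.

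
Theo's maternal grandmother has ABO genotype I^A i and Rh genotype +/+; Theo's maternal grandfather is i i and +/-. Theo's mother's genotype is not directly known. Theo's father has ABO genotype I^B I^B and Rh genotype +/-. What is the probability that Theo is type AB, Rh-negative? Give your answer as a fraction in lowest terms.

1/32

Theo's mother's ABO genotype from I^A i × i i: 1/2 I^A i, 1/2 i i.
Crossing each possibility with the father I^B I^B and summing P(type AB): 1/2·1/2 + 1/2·0 = 1/4.
Similarly for Rh via the mother's Rh distribution: P(Rh-) = 1/8.
Independent loci: 1/4 × 1/8 = 1/32.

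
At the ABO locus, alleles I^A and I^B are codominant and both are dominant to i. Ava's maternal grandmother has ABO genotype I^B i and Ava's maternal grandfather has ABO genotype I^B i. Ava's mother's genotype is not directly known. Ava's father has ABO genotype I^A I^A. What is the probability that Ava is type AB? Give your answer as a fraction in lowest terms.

1/2

Ava's mother's ABO genotype from I^B i × I^B i: 1/4 I^B I^B, 1/2 I^B i, 1/4 i i.
Crossing each possibility with the father I^A I^A and summing P(type AB): 1/4·1 + 1/2·1/2 + 1/4·0 = 1/2.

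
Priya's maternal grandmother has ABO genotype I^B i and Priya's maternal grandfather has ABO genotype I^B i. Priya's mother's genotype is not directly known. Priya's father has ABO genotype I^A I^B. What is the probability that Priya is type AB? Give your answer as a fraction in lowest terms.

1/4

Priya's mother's ABO genotype from I^B i × I^B i: 1/4 I^B I^B, 1/2 I^B i, 1/4 i i.
Crossing each possibility with the father I^A I^B and summing P(type AB): 1/4·1/2 + 1/2·1/4 + 1/4·0 = 1/4.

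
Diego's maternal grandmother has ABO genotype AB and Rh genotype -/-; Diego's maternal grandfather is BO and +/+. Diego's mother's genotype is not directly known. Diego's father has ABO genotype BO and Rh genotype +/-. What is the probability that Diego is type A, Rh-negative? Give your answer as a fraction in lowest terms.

Diego's mother's ABO genotype from AB × BO: 1/4 AB, 1/4 AO, 1/4 BB, 1/4 BO.
Crossing each possibility with the father BO and summing P(type A): 1/4·1/4 + 1/4·1/4 + 1/4·0 + 1/4·0 = 1/8.
Similarly for Rh via the mother's Rh distribution: P(Rh-) = 1/4.
Independent loci: 1/8 × 1/4 = 1/32.

1/32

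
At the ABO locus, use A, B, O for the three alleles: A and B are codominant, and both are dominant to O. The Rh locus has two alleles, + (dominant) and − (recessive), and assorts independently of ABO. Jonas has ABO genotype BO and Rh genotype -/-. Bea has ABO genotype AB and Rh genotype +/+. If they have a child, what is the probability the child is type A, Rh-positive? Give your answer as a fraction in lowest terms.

1/4

ABO cross BO × AB → offspring phenotypes: 1/4 A, 1/2 B, 1/4 AB.
Rh cross -/- × +/+ → 1 Rh+.
Independent loci: P(type A, Rh-positive) = 1/4 × 1 = 1/4.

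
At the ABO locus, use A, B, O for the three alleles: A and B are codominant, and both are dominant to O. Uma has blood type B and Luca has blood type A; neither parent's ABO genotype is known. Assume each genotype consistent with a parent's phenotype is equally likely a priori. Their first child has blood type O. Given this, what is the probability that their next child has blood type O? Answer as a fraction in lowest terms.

1/4

Possible genotypes: Uma ∈ {BB, BO}; Luca ∈ {AA, AO}.
Weight each parental genotype pair by prior × P(type-O child):
  BO × AO: posterior weight 1; P(next child type O) = 1/4.
Weighted sum = 1/4.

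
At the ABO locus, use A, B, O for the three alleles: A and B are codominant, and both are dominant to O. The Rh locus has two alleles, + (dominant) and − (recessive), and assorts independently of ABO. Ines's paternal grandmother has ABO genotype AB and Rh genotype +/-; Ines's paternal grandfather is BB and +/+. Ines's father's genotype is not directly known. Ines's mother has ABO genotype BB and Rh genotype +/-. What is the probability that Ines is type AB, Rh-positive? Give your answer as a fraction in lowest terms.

Ines's father's ABO genotype from AB × BB: 1/2 AB, 1/2 BB.
Crossing each possibility with the mother BB and summing P(type AB): 1/2·1/2 + 1/2·0 = 1/4.
Similarly for Rh via the father's Rh distribution: P(Rh+) = 7/8.
Independent loci: 1/4 × 7/8 = 7/32.

7/32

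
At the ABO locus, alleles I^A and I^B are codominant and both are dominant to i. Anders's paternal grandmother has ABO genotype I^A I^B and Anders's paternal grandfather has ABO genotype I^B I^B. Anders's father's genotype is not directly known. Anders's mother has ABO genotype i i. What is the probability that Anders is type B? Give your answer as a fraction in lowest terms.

Anders's father's ABO genotype from I^A I^B × I^B I^B: 1/2 I^A I^B, 1/2 I^B I^B.
Crossing each possibility with the mother i i and summing P(type B): 1/2·1/2 + 1/2·1 = 3/4.

3/4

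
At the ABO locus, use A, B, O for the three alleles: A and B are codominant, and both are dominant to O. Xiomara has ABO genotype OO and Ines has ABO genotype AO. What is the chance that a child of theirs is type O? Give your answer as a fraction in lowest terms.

ABO cross OO × AO → offspring phenotypes: 1/2 O, 1/2 A.
So P(type O) = 1/2.

1/2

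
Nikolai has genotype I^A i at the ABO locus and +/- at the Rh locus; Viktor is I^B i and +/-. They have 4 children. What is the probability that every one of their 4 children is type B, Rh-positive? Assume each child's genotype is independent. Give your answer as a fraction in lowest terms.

81/65536

ABO cross I^A i × I^B i → 1/4 O, 1/4 A, 1/4 B, 1/4 AB.
Rh cross +/- × +/- → 3/4 Rh+, 1/4 Rh-; so P(type B, Rh-positive) = 1/4 × 3/4 = 3/16 per child.
All 4 independent: (3/16)^4 = 81/65536.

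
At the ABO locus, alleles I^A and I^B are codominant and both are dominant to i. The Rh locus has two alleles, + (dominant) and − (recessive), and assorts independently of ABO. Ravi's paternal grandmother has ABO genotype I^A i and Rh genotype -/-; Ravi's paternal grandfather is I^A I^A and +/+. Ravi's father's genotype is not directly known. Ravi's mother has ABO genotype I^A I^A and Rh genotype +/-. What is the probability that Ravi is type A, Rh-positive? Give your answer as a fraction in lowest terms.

3/4

Ravi's father's ABO genotype from I^A i × I^A I^A: 1/2 I^A I^A, 1/2 I^A i.
Crossing each possibility with the mother I^A I^A and summing P(type A): 1/2·1 + 1/2·1 = 1.
Similarly for Rh via the father's Rh distribution: P(Rh+) = 3/4.
Independent loci: 1 × 3/4 = 3/4.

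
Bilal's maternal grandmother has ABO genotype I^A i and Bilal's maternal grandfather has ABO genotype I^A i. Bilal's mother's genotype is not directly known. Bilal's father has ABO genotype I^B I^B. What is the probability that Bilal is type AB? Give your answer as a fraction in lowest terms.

Bilal's mother's ABO genotype from I^A i × I^A i: 1/4 I^A I^A, 1/2 I^A i, 1/4 i i.
Crossing each possibility with the father I^B I^B and summing P(type AB): 1/4·1 + 1/2·1/2 + 1/4·0 = 1/2.

1/2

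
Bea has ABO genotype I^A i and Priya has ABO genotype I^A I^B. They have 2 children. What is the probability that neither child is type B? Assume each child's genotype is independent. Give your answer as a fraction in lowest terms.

ABO cross I^A i × I^A I^B → 1/2 A, 1/4 B, 1/4 AB.
So P(type B) = 1/4 per child.
P(not type B) = 3/4 for one child; (3/4)^2 = 9/16.

9/16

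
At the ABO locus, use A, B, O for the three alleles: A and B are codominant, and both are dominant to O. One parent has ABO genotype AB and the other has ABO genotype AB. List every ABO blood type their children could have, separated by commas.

A, B, AB

Gametes from AB × AB give offspring ABO genotypes AA, AB, BB, i.e. phenotypes A, B, AB.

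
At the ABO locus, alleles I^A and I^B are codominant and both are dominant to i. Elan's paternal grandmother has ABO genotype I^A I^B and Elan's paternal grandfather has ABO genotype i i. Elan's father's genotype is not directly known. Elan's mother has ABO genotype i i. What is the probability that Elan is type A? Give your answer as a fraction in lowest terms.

Elan's father's ABO genotype from I^A I^B × i i: 1/2 I^A i, 1/2 I^B i.
Crossing each possibility with the mother i i and summing P(type A): 1/2·1/2 + 1/2·0 = 1/4.

1/4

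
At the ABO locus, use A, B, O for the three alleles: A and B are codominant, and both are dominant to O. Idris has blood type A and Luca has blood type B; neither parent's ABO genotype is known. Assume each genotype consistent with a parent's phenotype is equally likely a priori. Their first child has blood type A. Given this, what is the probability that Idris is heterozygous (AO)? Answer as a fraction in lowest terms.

1/3

Possible genotypes: Idris ∈ {AA, AO}; Luca ∈ {BB, BO}.
Weight each parental genotype pair by prior × P(type-A child):
  AA × BO: posterior weight 2/3.
  AO × BO: posterior weight 1/3.
Sum the posterior weight over pairs where Idris is AO: 1/3.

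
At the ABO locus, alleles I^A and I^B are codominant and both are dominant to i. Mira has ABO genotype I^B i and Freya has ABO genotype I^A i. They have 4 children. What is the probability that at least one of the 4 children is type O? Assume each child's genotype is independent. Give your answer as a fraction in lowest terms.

ABO cross I^B i × I^A i → 1/4 O, 1/4 A, 1/4 B, 1/4 AB.
So P(type O) = 1/4 per child.
P(none) = (3/4)^4 = 81/256; P(at least one) = 1 − 81/256 = 175/256.

175/256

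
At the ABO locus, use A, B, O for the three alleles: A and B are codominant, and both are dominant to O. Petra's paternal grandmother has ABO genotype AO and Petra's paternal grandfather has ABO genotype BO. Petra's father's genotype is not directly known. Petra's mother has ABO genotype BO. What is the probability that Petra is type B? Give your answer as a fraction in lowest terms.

Petra's father's ABO genotype from AO × BO: 1/4 AB, 1/4 AO, 1/4 BO, 1/4 OO.
Crossing each possibility with the mother BO and summing P(type B): 1/4·1/2 + 1/4·1/4 + 1/4·3/4 + 1/4·1/2 = 1/2.

1/2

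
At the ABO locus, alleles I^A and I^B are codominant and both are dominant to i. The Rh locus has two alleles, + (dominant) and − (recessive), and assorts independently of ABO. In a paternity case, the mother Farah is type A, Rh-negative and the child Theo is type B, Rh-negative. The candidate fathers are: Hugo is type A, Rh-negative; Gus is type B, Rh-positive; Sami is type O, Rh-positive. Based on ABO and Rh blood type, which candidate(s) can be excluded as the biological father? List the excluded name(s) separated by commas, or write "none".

Hugo, Sami

A candidate is excluded only if no genotype consistent with his phenotype could produce a type B, Rh-negative child with a type A, Rh-negative mother.
Hugo (type A, Rh-): no genotype consistent with that phenotype can produce a type-B Rh- child with a type-A mother.
Sami (type O, Rh+): no genotype consistent with that phenotype can produce a type-B Rh- child with a type-A mother.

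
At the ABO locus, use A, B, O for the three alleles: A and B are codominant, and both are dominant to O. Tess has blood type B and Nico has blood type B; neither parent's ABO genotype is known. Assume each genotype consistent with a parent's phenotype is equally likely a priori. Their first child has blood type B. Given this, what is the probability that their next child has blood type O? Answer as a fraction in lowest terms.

1/20

Possible genotypes: Tess ∈ {BB, BO}; Nico ∈ {BB, BO}.
Weight each parental genotype pair by prior × P(type-B child):
  BB × BB: posterior weight 4/15; P(next child type O) = 0.
  BB × BO: posterior weight 4/15; P(next child type O) = 0.
  BO × BB: posterior weight 4/15; P(next child type O) = 0.
  BO × BO: posterior weight 1/5; P(next child type O) = 1/4.
Weighted sum = 1/20.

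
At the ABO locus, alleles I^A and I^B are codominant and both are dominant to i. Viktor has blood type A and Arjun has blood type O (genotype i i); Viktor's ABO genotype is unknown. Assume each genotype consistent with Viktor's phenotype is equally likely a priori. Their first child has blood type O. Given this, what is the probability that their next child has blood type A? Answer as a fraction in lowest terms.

1/2

Possible genotypes: Viktor ∈ {I^A I^A, I^A i}; Arjun ∈ {i i}.
Weight each parental genotype pair by prior × P(type-O child):
  I^A i × i i: posterior weight 1; P(next child type A) = 1/2.
Weighted sum = 1/2.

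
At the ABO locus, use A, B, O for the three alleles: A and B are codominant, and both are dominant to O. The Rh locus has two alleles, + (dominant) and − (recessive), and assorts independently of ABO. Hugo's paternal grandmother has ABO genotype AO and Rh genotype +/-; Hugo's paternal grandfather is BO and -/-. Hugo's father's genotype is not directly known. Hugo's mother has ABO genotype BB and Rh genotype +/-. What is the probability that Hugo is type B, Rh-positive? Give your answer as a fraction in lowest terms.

Hugo's father's ABO genotype from AO × BO: 1/4 AB, 1/4 AO, 1/4 BO, 1/4 OO.
Crossing each possibility with the mother BB and summing P(type B): 1/4·1/2 + 1/4·1/2 + 1/4·1 + 1/4·1 = 3/4.
Similarly for Rh via the father's Rh distribution: P(Rh+) = 5/8.
Independent loci: 3/4 × 5/8 = 15/32.

15/32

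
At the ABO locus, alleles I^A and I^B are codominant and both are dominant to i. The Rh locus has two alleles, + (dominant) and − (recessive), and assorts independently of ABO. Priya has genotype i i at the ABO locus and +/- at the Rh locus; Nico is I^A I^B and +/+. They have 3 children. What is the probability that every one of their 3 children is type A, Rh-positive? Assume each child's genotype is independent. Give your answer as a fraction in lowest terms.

1/8

ABO cross i i × I^A I^B → 1/2 A, 1/2 B.
Rh cross +/- × +/+ → 1 Rh+; so P(type A, Rh-positive) = 1/2 × 1 = 1/2 per child.
All 3 independent: (1/2)^3 = 1/8.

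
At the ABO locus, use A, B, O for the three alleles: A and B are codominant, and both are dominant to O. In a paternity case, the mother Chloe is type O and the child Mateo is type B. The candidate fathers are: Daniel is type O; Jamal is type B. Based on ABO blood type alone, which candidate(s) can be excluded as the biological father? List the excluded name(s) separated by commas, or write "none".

A candidate is excluded only if no genotype consistent with his phenotype could produce a type B child with a type O mother.
Daniel (type O): no genotype consistent with that phenotype can produce a type-B child with a type-O mother.

Daniel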